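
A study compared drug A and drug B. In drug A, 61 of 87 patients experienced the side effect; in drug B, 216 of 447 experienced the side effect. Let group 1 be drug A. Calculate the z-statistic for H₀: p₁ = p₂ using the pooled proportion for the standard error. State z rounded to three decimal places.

Sample proportions: p̂₁ = 61/87 = 0.70115 and p̂₂ = 216/447 = 0.48322.
Pooled p̂ = (61+216)/(87+447) = 277/534 = 0.51873.
SE = √[p̂(1−p̂)(1/n₁+1/n₂)] = √[0.51873·0.48127·(1/87+1/447)] ≈ 0.058549.
z = 0.21793/0.058549 = 3.722.

z = 3.722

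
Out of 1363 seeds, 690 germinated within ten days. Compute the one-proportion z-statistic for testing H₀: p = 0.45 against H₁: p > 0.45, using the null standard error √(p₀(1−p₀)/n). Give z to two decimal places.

z = 4.17

With x = 690 successes in n = 1363, p̂ = 0.50624.
Under H₀, SE = √(p₀(1−p₀)/n) = √(0.45·0.55/1363) = √0.000181585 = 0.013475.
Test statistic: z = 0.05624/0.013475 = 4.17.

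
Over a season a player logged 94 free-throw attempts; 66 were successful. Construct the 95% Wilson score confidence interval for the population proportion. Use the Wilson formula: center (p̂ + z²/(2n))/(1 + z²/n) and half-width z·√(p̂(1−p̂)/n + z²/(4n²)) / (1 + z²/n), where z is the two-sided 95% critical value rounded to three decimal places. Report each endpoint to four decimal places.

p̂ = 66/94 = 0.70213; z = 1.960, so z² = 3.841600.
Denominator 1 + z²/n = 1 + 3.841600/94 = 1.040868.
Adjusted center: (0.70213 + z²/(2n))/1.040868 = 0.69419.
Radicand: p̂(1−p̂)/n + z²/(4n²) = 0.002224941 + 0.000108692 = 0.002333633.
Half-width = z·√(radicand)/denom = 1.960·0.048308/1.040868 = 0.09097.
So the interval runs from 0.6032 to 0.7852.

(0.6032, 0.7852)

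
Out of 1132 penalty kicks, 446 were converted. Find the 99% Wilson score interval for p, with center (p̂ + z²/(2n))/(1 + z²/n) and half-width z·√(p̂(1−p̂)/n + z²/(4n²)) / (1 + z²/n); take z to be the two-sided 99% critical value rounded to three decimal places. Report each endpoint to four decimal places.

p̂ = 446/1132 = 0.39399; z = 2.576, so z² = 6.635776.
1 + z²/n = 1.005862.
Center = (0.39399 + 0.002931)/1.005862 = 0.39461.
Radicand: p̂(1−p̂)/n + z²/(4n²) = 0.000210921 + 0.000001295 = 0.000212216.
Half-width = z·√(radicand)/denom = 2.576·0.014568/1.005862 = 0.03731.
CI: 0.39461 ± 0.03731 = (0.3573, 0.4319).

(0.3573, 0.4319)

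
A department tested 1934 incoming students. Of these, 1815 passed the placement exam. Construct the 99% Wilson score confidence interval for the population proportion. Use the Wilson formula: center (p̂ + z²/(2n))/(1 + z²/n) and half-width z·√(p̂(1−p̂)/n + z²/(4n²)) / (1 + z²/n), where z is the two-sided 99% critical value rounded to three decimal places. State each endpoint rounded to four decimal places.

Here p̂ = 1815/1934 = 0.93847 and z = 2.576 (z² = 6.635776).
Denominator 1 + z²/n = 1 + 6.635776/1934 = 1.003431.
Center = (0.93847 + 0.001716)/1.003431 = 0.93697.
Radicand: p̂(1−p̂)/n + z²/(4n²) = 0.000029858 + 0.000000444 = 0.000030302.
Half-width = 2.576·√0.000030302/1.003431 = 0.01413.
So the interval runs from 0.9228 to 0.9511.

(0.9228, 0.9511)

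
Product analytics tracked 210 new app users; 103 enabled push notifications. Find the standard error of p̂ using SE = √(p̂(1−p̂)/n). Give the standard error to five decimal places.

With x = 103 successes in n = 210, p̂ = 0.49048.
p̂(1−p̂) = 0.249909.
SE = √(0.249909/210) = 0.03450.

SE = 0.03450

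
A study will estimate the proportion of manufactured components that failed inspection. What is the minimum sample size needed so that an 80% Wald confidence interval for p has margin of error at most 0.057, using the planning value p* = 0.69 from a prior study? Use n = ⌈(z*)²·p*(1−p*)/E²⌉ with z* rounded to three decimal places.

The 80% critical value is z* = 1.282.
p*(1−p*) = 0.2139.
Required n before rounding: 1.643524 × 0.2139 / 0.057² = 108.202.
Rounding up, n = 109.

n = 109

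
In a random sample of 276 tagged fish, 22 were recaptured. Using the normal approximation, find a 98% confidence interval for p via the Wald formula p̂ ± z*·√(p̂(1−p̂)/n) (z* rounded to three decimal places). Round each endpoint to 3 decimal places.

(0.042, 0.118)

The sample proportion is 22/276 = 0.07971.
Standard error of p̂: √(0.073356/276) = √0.000265784 = 0.016303.
For 98% confidence, z* = 2.326.
Margin of error: 2.326 × 0.016303 = 0.03792.
CI: 0.07971 ± 0.03792 = (0.042, 0.118).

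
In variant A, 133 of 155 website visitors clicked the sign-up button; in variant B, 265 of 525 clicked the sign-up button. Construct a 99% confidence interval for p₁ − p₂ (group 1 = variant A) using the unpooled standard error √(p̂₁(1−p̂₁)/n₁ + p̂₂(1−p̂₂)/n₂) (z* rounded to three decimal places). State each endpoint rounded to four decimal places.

p̂₁ = 133/155 = 0.85806, p̂₂ = 265/525 = 0.50476; p̂₁ − p̂₂ = 0.35330.
Unpooled SE = √(p̂₁(1−p̂₁)/n₁ + p̂₂(1−p̂₂)/n₂) = √(0.000785741 + 0.000476147) = 0.035523.
The 99% critical value is z* = 2.576. Margin = 2.576·0.035523 = 0.09151.
CI: 0.35330 ± 0.09151 = (0.2618, 0.4448).

(0.2618, 0.4448)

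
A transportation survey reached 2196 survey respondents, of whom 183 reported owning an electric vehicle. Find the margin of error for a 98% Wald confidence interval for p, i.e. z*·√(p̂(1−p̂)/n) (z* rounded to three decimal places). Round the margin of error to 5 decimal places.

The sample proportion is 183/2196 = 0.08333.
SE(p̂) = √(0.08333·0.91667/2196) = 0.005898.
For 98% confidence, z* = 2.326.
So ME = 0.01372.

ME = 0.01372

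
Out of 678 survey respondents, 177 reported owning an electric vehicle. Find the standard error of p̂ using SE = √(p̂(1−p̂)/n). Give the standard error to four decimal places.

With x = 177 successes in n = 678, p̂ = 0.26106.
p̂(1−p̂) = 0.192908.
SE = √(0.192908/678) = √0.000284525 = 0.0169.

SE = 0.0169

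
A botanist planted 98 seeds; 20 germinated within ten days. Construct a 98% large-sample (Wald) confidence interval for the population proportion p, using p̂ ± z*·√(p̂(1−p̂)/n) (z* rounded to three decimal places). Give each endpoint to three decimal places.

The sample proportion is 20/98 = 0.20408.
SE(p̂) = √(0.20408·0.79592/98) = 0.040712.
For 98% confidence, z* = 2.326.
Margin = 2.326·0.040712 = 0.09470.
Interval: 0.20408 ± 0.09470 → (0.109, 0.299).

(0.109, 0.299)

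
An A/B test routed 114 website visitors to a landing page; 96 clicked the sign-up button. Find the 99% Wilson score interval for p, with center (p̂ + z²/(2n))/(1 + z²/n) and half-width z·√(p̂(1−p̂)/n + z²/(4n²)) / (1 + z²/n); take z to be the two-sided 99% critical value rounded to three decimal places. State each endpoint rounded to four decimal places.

(0.7357, 0.9109)

p̂ = 96/114 = 0.84211; z = 2.576, so z² = 6.635776.
Denominator 1 + z²/n = 1 + 6.635776/114 = 1.058209.
Adjusted center: (0.84211 + z²/(2n))/1.058209 = 0.82329.
Radicand: p̂(1−p̂)/n + z²/(4n²) = 0.001166351 + 0.000127650 = 0.001294001.
Half-width = 2.576·√0.001294001/1.058209 = 0.08757.
CI: 0.82329 ± 0.08757 = (0.7357, 0.9109).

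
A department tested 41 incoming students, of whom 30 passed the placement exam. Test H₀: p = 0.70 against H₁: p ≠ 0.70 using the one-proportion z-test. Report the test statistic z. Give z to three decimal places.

Sample proportion p̂ = 30/41 = 0.73171.
Null standard error: √(0.70·0.30/41) = √0.005121951 = 0.071568.
z = (0.73171 − 0.70)/0.071568 = 0.03171/0.071568 = 0.443.

z = 0.443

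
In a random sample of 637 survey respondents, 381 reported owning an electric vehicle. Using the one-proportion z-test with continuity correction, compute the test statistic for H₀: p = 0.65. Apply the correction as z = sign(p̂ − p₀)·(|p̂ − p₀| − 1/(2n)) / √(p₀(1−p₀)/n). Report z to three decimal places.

Sample proportion p̂ = 381/637 = 0.59812. p̂ − p₀ = -0.051884.
1/(2n) = 0.000785.
Corrected numerator: |-0.051884| − 0.000785 = 0.051099.
Null standard error: √(0.65·0.35/637) = √0.000357143 = 0.018898.
z = −0.051099/0.018898 = -2.704.

z = -2.704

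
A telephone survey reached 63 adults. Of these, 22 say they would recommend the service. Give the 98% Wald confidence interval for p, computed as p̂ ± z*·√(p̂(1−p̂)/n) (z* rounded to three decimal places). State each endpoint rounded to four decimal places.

(0.2095, 0.4889)

Sample proportion p̂ = 22/63 = 0.34921.
SE = √(p̂(1−p̂)/n) = √(0.227261/63) = 0.060061.
For 98% confidence, z* = 2.326.
Margin of error: 2.326 × 0.060061 = 0.13970.
Interval: 0.34921 ± 0.13970 → (0.2095, 0.4889).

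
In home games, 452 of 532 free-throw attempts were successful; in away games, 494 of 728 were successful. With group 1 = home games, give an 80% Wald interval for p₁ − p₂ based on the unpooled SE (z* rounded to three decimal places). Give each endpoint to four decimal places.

p̂₁ = 0.84962, p̂₂ = 0.67857, so the observed difference is 0.17105.
SE = √(0.000240156 + 0.000299605) = √0.000539761 = 0.023233.
z* = 1.282 at the 80% level. Margin = 1.282·0.023233 = 0.02978.
Interval: 0.17105 ± 0.02978 → (0.1413, 0.2008).

(0.1413, 0.2008)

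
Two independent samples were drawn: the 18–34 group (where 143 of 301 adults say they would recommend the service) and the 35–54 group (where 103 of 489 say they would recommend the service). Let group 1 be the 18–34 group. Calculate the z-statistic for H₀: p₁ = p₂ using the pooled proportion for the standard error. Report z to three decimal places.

z = 7.795

Sample proportions: p̂₁ = 143/301 = 0.47508 and p̂₂ = 103/489 = 0.21063.
Pooled p̂ = (143+103)/(301+489) = 246/790 = 0.31139.
Pooled SE = √[0.2144272·0.00536725] ≈ 0.033925.
z = (p̂₁ − p̂₂)/SE = (0.47508 − 0.21063)/0.033925 = 0.26445/0.033925 = 7.795.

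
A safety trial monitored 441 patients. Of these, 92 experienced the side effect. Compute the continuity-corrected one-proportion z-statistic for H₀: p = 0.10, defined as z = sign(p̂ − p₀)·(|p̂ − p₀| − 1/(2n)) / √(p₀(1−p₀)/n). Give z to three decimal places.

z = 7.524

The sample proportion is 92/441 = 0.20862. p̂ − p₀ = 0.108617.
Continuity correction 1/(2n) = 1/882 = 0.001134.
Corrected numerator: |0.108617| − 0.001134 = 0.107483.
Null standard error: √(0.10·0.90/441) = √0.000204082 = 0.014286.
z = +0.107483/0.014286 = 7.524.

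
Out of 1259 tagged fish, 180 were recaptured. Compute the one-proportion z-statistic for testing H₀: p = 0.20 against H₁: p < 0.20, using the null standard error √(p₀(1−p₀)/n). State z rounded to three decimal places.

z = -5.059

Sample proportion p̂ = 180/1259 = 0.14297.
SE₀ = √(0.20·0.80/1259) = 0.011273.
z = (0.14297 − 0.20)/0.011273 = -0.05703/0.011273 = -5.059.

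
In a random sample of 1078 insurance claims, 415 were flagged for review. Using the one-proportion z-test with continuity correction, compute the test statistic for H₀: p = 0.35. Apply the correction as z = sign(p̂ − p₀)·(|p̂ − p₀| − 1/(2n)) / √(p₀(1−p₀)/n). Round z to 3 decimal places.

z = 2.375

p̂ = 415/1078 = 0.38497. p̂ − p₀ = 0.034972.
1/(2n) = 0.000464.
Corrected numerator: |0.034972| − 0.000464 = 0.034508.
Under H₀, SE = √(p₀(1−p₀)/n) = √(0.35·0.65/1078) = √0.000211039 = 0.014527.
z = +0.034508/0.014527 = 2.375.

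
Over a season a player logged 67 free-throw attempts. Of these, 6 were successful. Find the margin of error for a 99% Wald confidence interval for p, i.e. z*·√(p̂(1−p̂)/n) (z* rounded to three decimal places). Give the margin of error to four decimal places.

With x = 6 successes in n = 67, p̂ = 0.08955.
SE = √(p̂(1−p̂)/n) = √(0.081533/67) = 0.034884.
z* = 2.576 at the 99% level.
Margin of error = z*·SE = 2.576 × 0.034884 = 0.0899.

ME = 0.0899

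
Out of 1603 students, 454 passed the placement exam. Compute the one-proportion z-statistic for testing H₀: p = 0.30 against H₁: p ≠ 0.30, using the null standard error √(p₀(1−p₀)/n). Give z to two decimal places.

The sample proportion is 454/1603 = 0.28322.
Null standard error: √(0.30·0.70/1603) = √0.000131004 = 0.011446.
z = (0.28322 − 0.30)/0.011446 = -0.01678/0.011446 = -1.47.

z = -1.47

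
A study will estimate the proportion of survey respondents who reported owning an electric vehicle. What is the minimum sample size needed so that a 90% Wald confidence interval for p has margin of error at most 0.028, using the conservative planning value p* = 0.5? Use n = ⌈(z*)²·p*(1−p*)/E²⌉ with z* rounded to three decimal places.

n = 863

For 90% confidence, z* = 1.645.
p*(1−p*) = 0.2500.
Required n before rounding: 2.706025 × 0.2500 / 0.028² = 862.891.
Rounding up, n = 863.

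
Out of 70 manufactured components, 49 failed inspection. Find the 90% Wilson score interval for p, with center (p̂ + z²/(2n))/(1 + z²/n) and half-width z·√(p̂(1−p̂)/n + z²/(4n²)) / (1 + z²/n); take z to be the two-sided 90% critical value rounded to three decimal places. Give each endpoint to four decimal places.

Here p̂ = 49/70 = 0.70000 and z = 1.645 (z² = 2.706025).
Denominator 1 + z²/n = 1 + 2.706025/70 = 1.038658.
Center = (0.70000 + 0.019329)/1.038658 = 0.69256.
Radicand: p̂(1−p̂)/n + z²/(4n²) = 0.003000000 + 0.000138063 = 0.003138063.
Half-width = 1.645·√0.003138063/1.038658 = 0.08872.
So the interval runs from 0.6038 to 0.7813.

(0.6038, 0.7813)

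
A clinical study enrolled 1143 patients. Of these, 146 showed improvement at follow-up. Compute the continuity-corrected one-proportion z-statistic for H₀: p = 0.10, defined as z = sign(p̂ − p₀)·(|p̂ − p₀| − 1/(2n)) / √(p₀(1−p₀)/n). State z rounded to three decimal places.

z = 3.076

The sample proportion is 146/1143 = 0.12773. p̂ − p₀ = 0.027734.
1/(2n) = 0.000437.
Corrected numerator: |0.027734| − 0.000437 = 0.027297.
Under H₀, SE = √(p₀(1−p₀)/n) = √(0.10·0.90/1143) = √0.000078740 = 0.008874.
z = +0.027297/0.008874 = 3.076.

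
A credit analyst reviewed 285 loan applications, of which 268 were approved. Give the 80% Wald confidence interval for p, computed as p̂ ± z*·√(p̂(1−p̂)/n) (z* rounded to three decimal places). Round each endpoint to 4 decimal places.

(0.9224, 0.9583)

The sample proportion is 268/285 = 0.94035.
SE = √(p̂(1−p̂)/n) = √(0.056091/285) = 0.014029.
z* = 1.282 at the 80% level.
Margin = 1.282·0.014029 = 0.01799.
So the interval runs from 0.9224 to 0.9583.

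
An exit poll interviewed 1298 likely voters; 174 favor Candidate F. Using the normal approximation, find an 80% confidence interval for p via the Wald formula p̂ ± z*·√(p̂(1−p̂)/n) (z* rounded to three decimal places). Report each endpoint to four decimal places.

(0.1219, 0.1462)

Sample proportion p̂ = 174/1298 = 0.13405.
SE(p̂) = √(0.13405·0.86595/1298) = 0.009457.
z* = 1.282 at the 80% level.
Margin = 1.282·0.009457 = 0.01212.
Interval: 0.13405 ± 0.01212 → (0.1219, 0.1462).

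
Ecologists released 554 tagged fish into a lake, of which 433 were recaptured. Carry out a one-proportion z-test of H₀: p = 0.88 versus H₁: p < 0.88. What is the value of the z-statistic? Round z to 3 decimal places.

z = -7.128

Sample proportion p̂ = 433/554 = 0.78159.
Null standard error: √(0.88·0.12/554) = √0.000190614 = 0.013806.
z = (p̂ − p₀)/SE = (0.78159 − 0.88)/0.013806 = -7.128.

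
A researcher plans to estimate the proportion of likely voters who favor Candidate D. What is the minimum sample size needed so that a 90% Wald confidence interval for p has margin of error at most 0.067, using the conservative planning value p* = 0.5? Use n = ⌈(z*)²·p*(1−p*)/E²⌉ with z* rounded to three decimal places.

The 90% critical value is z* = 1.645.
p*(1−p*) = 0.2500.
Required n before rounding: 2.706025 × 0.2500 / 0.067² = 150.703.
⌈150.703⌉ = 151.

n = 151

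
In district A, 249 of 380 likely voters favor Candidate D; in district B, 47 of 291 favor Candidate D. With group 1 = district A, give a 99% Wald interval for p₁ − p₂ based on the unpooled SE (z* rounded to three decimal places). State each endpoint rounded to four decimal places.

(0.4099, 0.5776)

p̂₁ = 0.65526, p̂₂ = 0.16151, so the observed difference is 0.49375.
SE = √(0.000594456 + 0.000465381) = √0.001059837 = 0.032555.
z* = 2.576 at the 99% level. Margin = 2.576·0.032555 = 0.08386.
CI: 0.49375 ± 0.08386 = (0.4099, 0.5776).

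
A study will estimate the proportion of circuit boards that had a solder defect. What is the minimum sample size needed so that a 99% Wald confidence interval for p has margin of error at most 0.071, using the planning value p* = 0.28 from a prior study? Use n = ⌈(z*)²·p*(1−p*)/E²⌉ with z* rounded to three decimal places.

z* = 2.576 at the 99% level.
p*(1−p*) = 0.28·0.72 = 0.2016.
(z*)²·p*(1−p*)/E² = 6.635776·0.2016/0.005041 = 265.378.
⌈265.378⌉ = 266.

n = 266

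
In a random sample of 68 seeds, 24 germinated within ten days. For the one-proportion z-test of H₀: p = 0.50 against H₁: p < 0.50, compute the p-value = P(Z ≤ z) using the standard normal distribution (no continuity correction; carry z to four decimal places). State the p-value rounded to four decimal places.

The sample proportion is 24/68 = 0.35294.
Null standard error: √(0.50·0.50/68) = √0.003676471 = 0.060634.
Test statistic (full precision, shown to 4 dp): z = (24/68 − 0.50)/SE₀ ≈ -2.4254.
From the standard normal, P(Z ≤ z) = 0.0076.

p-value = 0.0076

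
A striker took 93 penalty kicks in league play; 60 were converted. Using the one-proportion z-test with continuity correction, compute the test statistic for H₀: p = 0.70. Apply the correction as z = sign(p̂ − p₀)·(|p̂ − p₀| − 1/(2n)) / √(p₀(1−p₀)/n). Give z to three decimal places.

The sample proportion is 60/93 = 0.64516. p̂ − p₀ = -0.054839.
Continuity correction 1/(2n) = 1/186 = 0.005376.
Corrected numerator: |-0.054839| − 0.005376 = 0.049463.
Under H₀, SE = √(p₀(1−p₀)/n) = √(0.70·0.30/93) = √0.002258065 = 0.047519.
z = (−)0.049463/0.047519 = -1.041.

z = -1.041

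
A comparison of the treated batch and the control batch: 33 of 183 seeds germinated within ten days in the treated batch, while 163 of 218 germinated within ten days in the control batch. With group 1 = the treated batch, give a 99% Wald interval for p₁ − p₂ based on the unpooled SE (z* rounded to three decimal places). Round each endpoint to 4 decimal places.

p̂₁ = 33/183 = 0.18033, p̂₂ = 163/218 = 0.74771; p̂₁ − p̂₂ = -0.56738.
Unpooled SE = √(p̂₁(1−p̂₁)/n₁ + p̂₂(1−p̂₂)/n₂) = √(0.000807703 + 0.000865328) = 0.040903.
For 99% confidence, z* = 2.576. Margin of error = 0.10537.
CI: -0.56738 ± 0.10537 = (-0.6727, -0.4620).

(-0.6727, -0.4620)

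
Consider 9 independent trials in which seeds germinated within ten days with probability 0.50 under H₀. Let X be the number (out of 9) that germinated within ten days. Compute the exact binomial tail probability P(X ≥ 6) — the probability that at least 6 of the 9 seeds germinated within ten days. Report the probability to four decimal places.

X ~ Binomial(n=9, p=0.50).
P(X ≥ 6) = C(9,6)·0.50^6·0.50^3 + C(9,7)·0.50^7·0.50^2 + C(9,8)·0.50^8·0.50^1 + C(9,9)·0.50^9·0.50^0.
= 0.164062 + 0.070312 + 0.017578 + 0.001953 = 0.2539.

P = 0.2539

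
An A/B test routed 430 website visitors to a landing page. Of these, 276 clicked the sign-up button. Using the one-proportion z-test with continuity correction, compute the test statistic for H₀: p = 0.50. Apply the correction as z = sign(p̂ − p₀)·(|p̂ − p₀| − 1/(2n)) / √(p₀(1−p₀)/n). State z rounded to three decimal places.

z = 5.835

With x = 276 successes in n = 430, p̂ = 0.64186. p̂ − p₀ = 0.141860.
1/(2n) = 0.001163.
Corrected numerator: |0.141860| − 0.001163 = 0.140697.
Under H₀, SE = √(p₀(1−p₀)/n) = √(0.50·0.50/430) = √0.000581395 = 0.024112.
z = +0.140697/0.024112 = 5.835.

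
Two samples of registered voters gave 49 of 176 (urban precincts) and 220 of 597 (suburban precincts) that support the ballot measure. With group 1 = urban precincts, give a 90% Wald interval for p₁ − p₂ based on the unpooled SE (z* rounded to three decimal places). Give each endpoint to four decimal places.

(-0.1545, -0.0257)

p̂₁ = 0.27841, p̂₂ = 0.36851, so the observed difference is -0.09010.
SE = √(0.001141463 + 0.000389799) = √0.001531262 = 0.039131.
z* = 1.645 at the 90% level. Margin of error = 0.06437.
Interval: -0.09010 ± 0.06437 → (-0.1545, -0.0257).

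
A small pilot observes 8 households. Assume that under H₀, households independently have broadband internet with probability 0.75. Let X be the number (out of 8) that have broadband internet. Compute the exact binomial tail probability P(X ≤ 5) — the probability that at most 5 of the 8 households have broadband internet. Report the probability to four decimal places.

P = 0.3215

X ~ Binomial(n=8, p=0.75).
P(X ≤ 5) = Σ_{j=0}^{5} C(8,j)·0.75^j·0.25^{8−j}.
= 0.000015 + 0.000366 + 0.003845 + 0.023071 + 0.086517 + 0.207642 = 0.3215.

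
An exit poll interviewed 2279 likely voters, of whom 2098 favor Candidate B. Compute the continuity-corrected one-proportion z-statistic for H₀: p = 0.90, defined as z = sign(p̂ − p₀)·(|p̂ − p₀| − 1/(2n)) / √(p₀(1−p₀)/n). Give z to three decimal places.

z = 3.240

The sample proportion is 2098/2279 = 0.92058. p̂ − p₀ = 0.020579.
1/(2n) = 0.000219.
Corrected numerator: |0.020579| − 0.000219 = 0.020360.
Under H₀, SE = √(p₀(1−p₀)/n) = √(0.90·0.10/2279) = √0.000039491 = 0.006284.
z = (+)0.020360/0.006284 = 3.240.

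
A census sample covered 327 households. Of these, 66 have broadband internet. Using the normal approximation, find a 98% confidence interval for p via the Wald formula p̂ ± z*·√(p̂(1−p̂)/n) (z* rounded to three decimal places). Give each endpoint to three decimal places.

(0.150, 0.253)

With x = 66 successes in n = 327, p̂ = 0.20183.
SE(p̂) = √(0.20183·0.79817/327) = 0.022196.
z* = 2.326 at the 98% level.
Margin = 2.326·0.022196 = 0.05163.
So the interval runs from 0.150 to 0.253.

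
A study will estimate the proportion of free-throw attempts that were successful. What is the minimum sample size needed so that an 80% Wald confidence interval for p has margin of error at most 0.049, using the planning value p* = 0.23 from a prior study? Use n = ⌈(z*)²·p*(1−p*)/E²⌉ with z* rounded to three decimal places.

The 80% critical value is z* = 1.282.
p*(1−p*) = 0.1771.
(z*)²·p*(1−p*)/E² = 1.643524·0.1771/0.002401 = 121.228.
⌈121.228⌉ = 122.

n = 122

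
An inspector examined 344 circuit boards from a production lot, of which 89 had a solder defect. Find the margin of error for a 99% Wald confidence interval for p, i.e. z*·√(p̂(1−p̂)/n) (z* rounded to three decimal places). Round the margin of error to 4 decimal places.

ME = 0.0608

p̂ = 89/344 = 0.25872.
SE = √(p̂(1−p̂)/n) = √(0.191784/344) = 0.023612.
For 99% confidence, z* = 2.576.
So ME = 0.0608.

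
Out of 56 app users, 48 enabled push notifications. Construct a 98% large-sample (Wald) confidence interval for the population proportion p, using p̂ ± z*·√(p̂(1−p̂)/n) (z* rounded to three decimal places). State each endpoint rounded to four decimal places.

p̂ = 48/56 = 0.85714.
Standard error of p̂: √(0.122449/56) = √0.002186589 = 0.046761.
The 98% critical value is z* = 2.326.
Margin of error: 2.326 × 0.046761 = 0.10877.
So the interval runs from 0.7484 to 0.9659.

(0.7484, 0.9659)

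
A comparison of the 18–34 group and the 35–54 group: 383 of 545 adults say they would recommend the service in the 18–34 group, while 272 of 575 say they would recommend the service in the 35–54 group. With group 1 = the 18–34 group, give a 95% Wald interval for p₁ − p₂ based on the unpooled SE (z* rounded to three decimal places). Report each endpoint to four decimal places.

p̂₁ = 0.70275, p̂₂ = 0.47304, so the observed difference is 0.22971.
SE = √(0.000383287 + 0.000433519) = √0.000816806 = 0.028580.
For 95% confidence, z* = 1.960. Margin of error = 0.05602.
CI: 0.22971 ± 0.05602 = (0.1737, 0.2857).

(0.1737, 0.2857)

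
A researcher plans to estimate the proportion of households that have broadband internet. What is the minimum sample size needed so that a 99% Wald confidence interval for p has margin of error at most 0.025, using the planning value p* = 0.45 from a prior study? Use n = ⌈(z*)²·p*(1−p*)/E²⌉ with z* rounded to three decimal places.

n = 2628

For 99% confidence, z* = 2.576.
p*(1−p*) = 0.45·0.55 = 0.2475.
Required n before rounding: 6.635776 × 0.2475 / 0.025² = 2627.767.
⌈2627.767⌉ = 2628.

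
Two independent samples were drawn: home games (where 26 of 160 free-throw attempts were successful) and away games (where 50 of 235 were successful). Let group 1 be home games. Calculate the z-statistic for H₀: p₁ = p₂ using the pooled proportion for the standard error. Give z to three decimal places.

z = -1.244

Sample proportions: p̂₁ = 26/160 = 0.16250 and p̂₂ = 50/235 = 0.21277.
Pooled p̂ = (26+50)/(160+235) = 76/395 = 0.19241.
SE = √[p̂(1−p̂)(1/n₁+1/n₂)] = √[0.19241·0.80759·(1/160+1/235)] ≈ 0.040403.
z = -0.05027/0.040403 = -1.244.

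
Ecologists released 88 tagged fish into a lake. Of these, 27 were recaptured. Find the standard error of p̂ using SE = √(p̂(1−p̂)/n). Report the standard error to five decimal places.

Sample proportion p̂ = 27/88 = 0.30682.
p̂(1−p̂) = 0.212681.
SE = √(0.212681/88) = 0.04916.

SE = 0.04916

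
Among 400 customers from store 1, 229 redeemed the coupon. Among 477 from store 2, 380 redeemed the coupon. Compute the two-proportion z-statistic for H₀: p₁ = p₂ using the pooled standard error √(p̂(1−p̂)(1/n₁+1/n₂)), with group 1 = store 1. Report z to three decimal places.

p̂₁ = 229/400 = 0.57250, p̂₂ = 380/477 = 0.79665.
Pooled p̂ = (229+380)/(400+477) = 609/877 = 0.69441.
Pooled SE = √[0.2122037·0.00459644] ≈ 0.031231.
z = -0.22415/0.031231 = -7.177.

z = -7.177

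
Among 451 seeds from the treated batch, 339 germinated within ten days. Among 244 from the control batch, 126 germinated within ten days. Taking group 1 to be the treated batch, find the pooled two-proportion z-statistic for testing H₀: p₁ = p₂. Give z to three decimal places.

z = 6.291

p̂₁ = 339/451 = 0.75166, p̂₂ = 126/244 = 0.51639.
Pooled p̂ = (339+126)/(451+244) = 465/695 = 0.66906.
Pooled SE = √[0.2214171·0.00631566] ≈ 0.037395.
z = 0.23527/0.037395 = 6.291.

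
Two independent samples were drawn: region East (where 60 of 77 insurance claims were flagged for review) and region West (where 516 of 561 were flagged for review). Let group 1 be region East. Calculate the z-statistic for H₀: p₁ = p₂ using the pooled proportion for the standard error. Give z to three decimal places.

z = -3.905

p̂₁ = 60/77 = 0.77922, p̂₂ = 516/561 = 0.91979.
Pooling: p̂ = 576/638 = 0.90282.
Pooled SE = √[0.0877350·0.01476954] ≈ 0.035997.
z = -0.14057/0.035997 = -3.905.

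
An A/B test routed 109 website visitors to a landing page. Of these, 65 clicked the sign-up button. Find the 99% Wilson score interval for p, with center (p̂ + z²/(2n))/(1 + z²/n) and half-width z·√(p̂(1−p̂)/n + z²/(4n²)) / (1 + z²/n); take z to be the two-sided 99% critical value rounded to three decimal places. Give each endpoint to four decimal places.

(0.4731, 0.7085)

Here p̂ = 65/109 = 0.59633 and z = 2.576 (z² = 6.635776).
1 + z²/n = 1.060879.
Center = (0.59633 + 0.030439)/1.060879 = 0.59080.
Radicand: p̂(1−p̂)/n + z²/(4n²) = 0.002208445 + 0.000139630 = 0.002348075.
Half-width = z·√(radicand)/denom = 2.576·0.048457/1.060879 = 0.11766.
CI: 0.59080 ± 0.11766 = (0.4731, 0.7085).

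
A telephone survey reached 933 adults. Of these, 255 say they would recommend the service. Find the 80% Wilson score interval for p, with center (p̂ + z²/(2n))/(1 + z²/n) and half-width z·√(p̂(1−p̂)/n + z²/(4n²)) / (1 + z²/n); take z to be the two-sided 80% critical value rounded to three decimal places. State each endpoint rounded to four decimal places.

p̂ = 255/933 = 0.27331; z = 1.282, so z² = 1.643524.
1 + z²/n = 1.001762.
Center = (0.27331 + 0.000881)/1.001762 = 0.27371.
Radicand: p̂(1−p̂)/n + z²/(4n²) = 0.000212875 + 0.000000472 = 0.000213347.
Half-width = 1.282·√0.000213347/1.001762 = 0.01869.
So the interval runs from 0.2550 to 0.2924.

(0.2550, 0.2924)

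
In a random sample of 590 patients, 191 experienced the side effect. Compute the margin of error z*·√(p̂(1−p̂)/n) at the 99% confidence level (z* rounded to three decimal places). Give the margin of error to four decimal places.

With x = 191 successes in n = 590, p̂ = 0.32373.
Standard error of p̂: √(0.218928/590) = √0.000371065 = 0.019263.
For 99% confidence, z* = 2.576.
So ME = 0.0496.

ME = 0.0496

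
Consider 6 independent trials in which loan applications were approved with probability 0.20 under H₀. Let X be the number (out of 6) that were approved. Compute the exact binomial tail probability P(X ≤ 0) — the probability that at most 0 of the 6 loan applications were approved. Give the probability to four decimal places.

X is binomial with n = 6 and p = 0.20.
P(X ≤ 0) = C(6,0)·0.20^0·0.80^6.
= 0.262144 = 0.2621.

P = 0.2621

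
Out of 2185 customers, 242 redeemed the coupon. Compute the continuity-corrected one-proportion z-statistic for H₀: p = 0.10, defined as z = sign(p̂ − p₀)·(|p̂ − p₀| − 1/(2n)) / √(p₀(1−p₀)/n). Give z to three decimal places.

z = 1.640

The sample proportion is 242/2185 = 0.11076. p̂ − p₀ = 0.010755.
Continuity correction 1/(2n) = 1/4370 = 0.000229.
Corrected numerator: |0.010755| − 0.000229 = 0.010526.
SE₀ = √(0.10·0.90/2185) = 0.006418.
z = +0.010526/0.006418 = 1.640.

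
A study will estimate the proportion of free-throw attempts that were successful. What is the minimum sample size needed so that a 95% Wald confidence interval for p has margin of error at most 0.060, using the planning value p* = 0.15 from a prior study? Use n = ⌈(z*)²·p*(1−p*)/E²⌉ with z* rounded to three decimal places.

For 95% confidence, z* = 1.960.
p*(1−p*) = 0.15·0.85 = 0.1275.
Required n before rounding: 3.841600 × 0.1275 / 0.060² = 136.057.
⌈136.057⌉ = 137.

n = 137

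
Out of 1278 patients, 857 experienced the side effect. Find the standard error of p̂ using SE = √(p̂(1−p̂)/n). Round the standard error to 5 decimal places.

With x = 857 successes in n = 1278, p̂ = 0.67058.
p̂(1−p̂) = 0.67058·0.32942 = 0.220902.
SE = √(0.220902/1278) = 0.01315.

SE = 0.01315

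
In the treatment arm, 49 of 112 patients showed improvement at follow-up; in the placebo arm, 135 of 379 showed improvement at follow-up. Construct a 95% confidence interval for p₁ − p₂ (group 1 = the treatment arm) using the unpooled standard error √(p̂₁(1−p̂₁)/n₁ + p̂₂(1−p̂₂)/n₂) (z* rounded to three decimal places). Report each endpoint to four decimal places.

(-0.0225, 0.1851)

p̂₁ = 49/112 = 0.43750, p̂₂ = 135/379 = 0.35620; p̂₁ − p̂₂ = 0.08130.
SE = √(0.002197266 + 0.000605070) = √0.002802336 = 0.052937.
For 95% confidence, z* = 1.960. Margin of error = 0.10376.
So the interval runs from -0.0225 to 0.1851.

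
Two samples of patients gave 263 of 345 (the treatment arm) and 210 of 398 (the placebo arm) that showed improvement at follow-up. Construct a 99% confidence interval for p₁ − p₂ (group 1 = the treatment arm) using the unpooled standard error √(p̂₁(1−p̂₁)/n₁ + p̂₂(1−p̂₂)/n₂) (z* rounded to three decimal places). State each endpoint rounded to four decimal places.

(0.1473, 0.3221)

p̂₁ = 0.76232, p̂₂ = 0.52764, so the observed difference is 0.23468.
Unpooled SE = √(p̂₁(1−p̂₁)/n₁ + p̂₂(1−p̂₂)/n₂) = √(0.000525185 + 0.000626221) = 0.033932.
The 99% critical value is z* = 2.576. Margin = 2.576·0.033932 = 0.08741.
Interval: 0.23468 ± 0.08741 → (0.1473, 0.3221).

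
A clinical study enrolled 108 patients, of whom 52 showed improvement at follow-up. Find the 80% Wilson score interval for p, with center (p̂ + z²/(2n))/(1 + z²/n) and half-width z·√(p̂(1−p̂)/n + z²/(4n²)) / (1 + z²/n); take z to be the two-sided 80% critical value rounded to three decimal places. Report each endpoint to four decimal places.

(0.4206, 0.5429)

Here p̂ = 52/108 = 0.48148 and z = 1.282 (z² = 1.643524).
1 + z²/n = 1.015218.
Adjusted center: (0.48148 + z²/(2n))/1.015218 = 0.48176.
Radicand: p̂(1−p̂)/n + z²/(4n²) = 0.002311639 + 0.000035226 = 0.002346865.
Half-width = z·√(radicand)/denom = 1.282·0.048444/1.015218 = 0.06117.
Interval: 0.48176 ± 0.06117 → (0.4206, 0.5429).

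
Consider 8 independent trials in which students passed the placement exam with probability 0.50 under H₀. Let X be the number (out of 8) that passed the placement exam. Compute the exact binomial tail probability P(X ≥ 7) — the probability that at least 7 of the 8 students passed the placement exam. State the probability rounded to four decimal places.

P = 0.0352

X ~ Binomial(n=8, p=0.50).
P(X ≥ 7) = C(8,7)·0.50^7·0.50^1 + C(8,8)·0.50^8·0.50^0.
= 0.031250 + 0.003906 = 0.0352.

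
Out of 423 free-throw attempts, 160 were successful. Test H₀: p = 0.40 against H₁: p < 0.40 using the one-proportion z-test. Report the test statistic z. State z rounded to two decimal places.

With x = 160 successes in n = 423, p̂ = 0.37825.
Under H₀, SE = √(p₀(1−p₀)/n) = √(0.40·0.60/423) = √0.000567376 = 0.023820.
Test statistic: z = -0.02175/0.023820 = -0.91.

z = -0.91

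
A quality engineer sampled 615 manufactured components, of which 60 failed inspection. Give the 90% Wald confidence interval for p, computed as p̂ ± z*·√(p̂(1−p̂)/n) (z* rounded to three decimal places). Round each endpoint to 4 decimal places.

p̂ = 60/615 = 0.09756.
Standard error of p̂: √(0.088043/615) = √0.000143159 = 0.011965.
For 90% confidence, z* = 1.645.
Margin of error: 1.645 × 0.011965 = 0.01968.
CI: 0.09756 ± 0.01968 = (0.0779, 0.1172).

(0.0779, 0.1172)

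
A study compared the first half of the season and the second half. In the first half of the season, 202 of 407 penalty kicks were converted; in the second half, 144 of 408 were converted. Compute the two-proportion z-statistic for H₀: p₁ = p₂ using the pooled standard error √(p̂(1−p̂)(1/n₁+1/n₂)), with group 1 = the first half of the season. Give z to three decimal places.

p̂₁ = 202/407 = 0.49631, p̂₂ = 144/408 = 0.35294.
Pooled p̂ = (202+144)/(407+408) = 346/815 = 0.42454.
Pooled SE = √[0.2443058·0.00490798] ≈ 0.034627.
z = 0.14337/0.034627 = 4.140.

z = 4.140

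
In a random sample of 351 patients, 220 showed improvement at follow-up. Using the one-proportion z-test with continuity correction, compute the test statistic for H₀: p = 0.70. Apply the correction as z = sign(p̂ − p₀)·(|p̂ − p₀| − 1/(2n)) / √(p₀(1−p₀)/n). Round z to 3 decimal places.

z = -2.935

Sample proportion p̂ = 220/351 = 0.62678. p̂ − p₀ = -0.073219.
Continuity correction 1/(2n) = 1/702 = 0.001425.
Corrected numerator: |-0.073219| − 0.001425 = 0.071794.
Under H₀, SE = √(p₀(1−p₀)/n) = √(0.70·0.30/351) = √0.000598291 = 0.024460.
z = −0.071794/0.024460 = -2.935.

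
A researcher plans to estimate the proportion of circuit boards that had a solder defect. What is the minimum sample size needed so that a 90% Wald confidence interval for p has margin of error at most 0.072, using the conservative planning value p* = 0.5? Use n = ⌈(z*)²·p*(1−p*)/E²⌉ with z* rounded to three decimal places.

The 90% critical value is z* = 1.645.
p*(1−p*) = 0.50·0.50 = 0.2500.
(z*)²·p*(1−p*)/E² = 2.706025·0.2500/0.005184 = 130.499.
⌈130.499⌉ = 131.

n = 131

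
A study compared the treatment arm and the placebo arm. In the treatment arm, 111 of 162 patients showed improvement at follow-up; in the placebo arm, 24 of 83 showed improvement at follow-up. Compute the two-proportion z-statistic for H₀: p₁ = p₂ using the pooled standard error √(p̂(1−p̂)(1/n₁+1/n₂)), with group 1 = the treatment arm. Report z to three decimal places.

z = 5.899

Sample proportions: p̂₁ = 111/162 = 0.68519 and p̂₂ = 24/83 = 0.28916.
Pooled p̂ = (111+24)/(162+83) = 135/245 = 0.55102.
Pooled SE = √[0.2473969·0.01822103] ≈ 0.067140.
z = (p̂₁ − p̂₂)/SE = (0.68519 − 0.28916)/0.067140 = 0.39603/0.067140 = 5.899.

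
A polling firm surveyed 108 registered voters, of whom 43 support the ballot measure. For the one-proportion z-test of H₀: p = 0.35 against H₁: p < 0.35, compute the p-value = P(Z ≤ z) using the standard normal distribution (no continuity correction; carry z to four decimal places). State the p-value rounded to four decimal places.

Sample proportion p̂ = 43/108 = 0.39815.
Under H₀, SE = √(p₀(1−p₀)/n) = √(0.35·0.65/108) = √0.002106481 = 0.045896.
z = (p̂ − p₀)/SE = (43/108 − 0.35)/0.045896 ≈ 1.0491.
p-value = P(Z ≤ z) with z = 1.0491 → 0.8529.

p-value = 0.8529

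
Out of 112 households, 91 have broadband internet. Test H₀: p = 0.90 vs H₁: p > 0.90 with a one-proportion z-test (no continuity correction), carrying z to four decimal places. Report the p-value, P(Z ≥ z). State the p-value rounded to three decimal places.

Sample proportion p̂ = 91/112 = 0.81250.
SE₀ = √(0.90·0.10/112) = 0.028347.
Test statistic (full precision, shown to 4 dp): z = (91/112 − 0.90)/SE₀ ≈ -3.0867.
From the standard normal, P(Z ≥ z) = 0.999.

p-value = 0.999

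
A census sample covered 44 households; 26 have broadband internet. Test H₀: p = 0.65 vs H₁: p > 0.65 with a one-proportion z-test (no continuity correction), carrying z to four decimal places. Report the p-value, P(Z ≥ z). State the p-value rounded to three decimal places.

With x = 26 successes in n = 44, p̂ = 0.59091.
SE₀ = √(0.65·0.35/44) = 0.071906.
Test statistic (full precision, shown to 4 dp): z = (26/44 − 0.65)/SE₀ ≈ -0.8218.
From the standard normal, P(Z ≥ z) = 0.794.

p-value = 0.794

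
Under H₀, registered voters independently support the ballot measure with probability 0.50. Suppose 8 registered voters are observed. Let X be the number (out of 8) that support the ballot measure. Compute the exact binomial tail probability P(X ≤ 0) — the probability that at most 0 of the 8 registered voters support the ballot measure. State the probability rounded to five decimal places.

P = 0.00391

X is binomial with n = 8 and p = 0.50.
P(X ≤ 0) = C(8,0)·0.50^0·0.50^8.
= 0.003906 = 0.00391.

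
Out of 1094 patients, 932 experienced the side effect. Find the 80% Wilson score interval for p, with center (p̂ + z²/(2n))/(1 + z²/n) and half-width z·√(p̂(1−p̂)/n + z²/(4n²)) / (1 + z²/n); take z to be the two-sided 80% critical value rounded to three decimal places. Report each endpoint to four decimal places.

Here p̂ = 932/1094 = 0.85192 and z = 1.282 (z² = 1.643524).
1 + z²/n = 1.001502.
Center = (0.85192 + 0.000751)/1.001502 = 0.85139.
Radicand: p̂(1−p̂)/n + z²/(4n²) = 0.000115313 + 0.000000343 = 0.000115656.
Half-width = 1.282·√0.000115656/1.001502 = 0.01377.
So the interval runs from 0.8376 to 0.8652.

(0.8376, 0.8652)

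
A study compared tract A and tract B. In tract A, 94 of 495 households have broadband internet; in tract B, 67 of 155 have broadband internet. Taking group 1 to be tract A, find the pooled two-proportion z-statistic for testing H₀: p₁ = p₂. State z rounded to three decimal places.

p̂₁ = 94/495 = 0.18990, p̂₂ = 67/155 = 0.43226.
Pooled p̂ = (94+67)/(495+155) = 161/650 = 0.24769.
SE = √[p̂(1−p̂)(1/n₁+1/n₂)] = √[0.24769·0.75231·(1/495+1/155)] ≈ 0.039732.
z = -0.24236/0.039732 = -6.100.

z = -6.100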